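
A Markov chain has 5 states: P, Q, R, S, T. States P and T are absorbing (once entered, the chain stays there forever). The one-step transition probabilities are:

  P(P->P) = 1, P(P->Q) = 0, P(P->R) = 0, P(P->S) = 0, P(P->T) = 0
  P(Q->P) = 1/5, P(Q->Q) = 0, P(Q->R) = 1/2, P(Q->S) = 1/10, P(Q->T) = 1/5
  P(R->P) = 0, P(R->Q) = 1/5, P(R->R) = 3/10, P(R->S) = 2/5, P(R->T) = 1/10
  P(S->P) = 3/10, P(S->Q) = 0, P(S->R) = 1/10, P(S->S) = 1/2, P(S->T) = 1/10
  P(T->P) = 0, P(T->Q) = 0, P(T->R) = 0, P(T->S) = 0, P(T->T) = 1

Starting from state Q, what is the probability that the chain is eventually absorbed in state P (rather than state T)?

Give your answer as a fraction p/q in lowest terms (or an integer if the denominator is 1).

Answer: 143/258

Derivation:
Let a_i = P(absorbed in P | start in state i).
Boundary conditions: a_P = 1, a_T = 0.
For each transient state i, a_i = sum_j P(i->j) * a_j:
  a_Q = 1/5*a_P + 0*a_Q + 1/2*a_R + 1/10*a_S + 1/5*a_T
  a_R = 0*a_P + 1/5*a_Q + 3/10*a_R + 2/5*a_S + 1/10*a_T
  a_S = 3/10*a_P + 0*a_Q + 1/10*a_R + 1/2*a_S + 1/10*a_T

Substituting a_P = 1 and a_T = 0, rearrange to (I - Q) a = r where r[i] = P(i -> P):
  [1, -1/2, -1/10] . (a_Q, a_R, a_S) = 1/5
  [-1/5, 7/10, -2/5] . (a_Q, a_R, a_S) = 0
  [0, -1/10, 1/2] . (a_Q, a_R, a_S) = 3/10

Solving yields:
  a_Q = 143/258
  a_R = 73/129
  a_S = 92/129

Starting state is Q, so the absorption probability is a_Q = 143/258.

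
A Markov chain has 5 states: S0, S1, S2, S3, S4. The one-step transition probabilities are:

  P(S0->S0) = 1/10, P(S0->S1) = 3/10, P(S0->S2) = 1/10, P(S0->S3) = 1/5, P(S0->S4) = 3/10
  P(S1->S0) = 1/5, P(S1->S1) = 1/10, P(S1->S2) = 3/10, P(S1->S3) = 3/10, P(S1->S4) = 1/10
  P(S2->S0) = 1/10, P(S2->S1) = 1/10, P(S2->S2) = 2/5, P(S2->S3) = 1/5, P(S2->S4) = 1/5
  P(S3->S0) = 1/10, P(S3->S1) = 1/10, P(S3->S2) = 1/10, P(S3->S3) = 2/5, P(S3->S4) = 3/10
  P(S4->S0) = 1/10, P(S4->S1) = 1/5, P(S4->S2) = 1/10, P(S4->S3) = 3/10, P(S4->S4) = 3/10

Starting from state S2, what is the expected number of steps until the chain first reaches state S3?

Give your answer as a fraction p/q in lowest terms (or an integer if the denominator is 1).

Let h_i = expected steps to first reach S3 from state i.
Boundary: h_S3 = 0.
First-step equations for the other states:
  h_S0 = 1 + 1/10*h_S0 + 3/10*h_S1 + 1/10*h_S2 + 1/5*h_S3 + 3/10*h_S4
  h_S1 = 1 + 1/5*h_S0 + 1/10*h_S1 + 3/10*h_S2 + 3/10*h_S3 + 1/10*h_S4
  h_S2 = 1 + 1/10*h_S0 + 1/10*h_S1 + 2/5*h_S2 + 1/5*h_S3 + 1/5*h_S4
  h_S4 = 1 + 1/10*h_S0 + 1/5*h_S1 + 1/10*h_S2 + 3/10*h_S3 + 3/10*h_S4

Substituting h_S3 = 0 and rearranging gives the linear system (I - Q) h = 1:
  [9/10, -3/10, -1/10, -3/10] . (h_S0, h_S1, h_S2, h_S4) = 1
  [-1/5, 9/10, -3/10, -1/10] . (h_S0, h_S1, h_S2, h_S4) = 1
  [-1/10, -1/10, 3/5, -1/5] . (h_S0, h_S1, h_S2, h_S4) = 1
  [-1/10, -1/5, -1/10, 7/10] . (h_S0, h_S1, h_S2, h_S4) = 1

Solving yields:
  h_S0 = 160/39
  h_S1 = 50/13
  h_S2 = 55/13
  h_S4 = 145/39

Starting state is S2, so the expected hitting time is h_S2 = 55/13.

Answer: 55/13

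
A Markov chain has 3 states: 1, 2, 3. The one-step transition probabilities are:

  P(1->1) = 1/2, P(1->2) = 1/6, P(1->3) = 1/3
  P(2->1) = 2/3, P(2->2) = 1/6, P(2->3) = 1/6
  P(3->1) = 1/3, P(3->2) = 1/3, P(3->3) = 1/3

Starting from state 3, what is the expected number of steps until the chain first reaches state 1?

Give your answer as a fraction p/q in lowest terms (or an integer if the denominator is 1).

Let h_i = expected steps to first reach 1 from state i.
Boundary: h_1 = 0.
First-step equations for the other states:
  h_2 = 1 + 2/3*h_1 + 1/6*h_2 + 1/6*h_3
  h_3 = 1 + 1/3*h_1 + 1/3*h_2 + 1/3*h_3

Substituting h_1 = 0 and rearranging gives the linear system (I - Q) h = 1:
  [5/6, -1/6] . (h_2, h_3) = 1
  [-1/3, 2/3] . (h_2, h_3) = 1

Solving yields:
  h_2 = 5/3
  h_3 = 7/3

Starting state is 3, so the expected hitting time is h_3 = 7/3.

Answer: 7/3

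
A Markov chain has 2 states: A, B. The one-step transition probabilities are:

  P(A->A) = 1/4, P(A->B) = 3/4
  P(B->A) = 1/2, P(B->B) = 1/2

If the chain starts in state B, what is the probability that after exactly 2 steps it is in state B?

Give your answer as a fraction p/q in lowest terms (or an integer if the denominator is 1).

Answer: 5/8

Derivation:
Computing P^2 by repeated multiplication:
P^1 =
  A: [1/4, 3/4]
  B: [1/2, 1/2]
P^2 =
  A: [7/16, 9/16]
  B: [3/8, 5/8]

(P^2)[B -> B] = 5/8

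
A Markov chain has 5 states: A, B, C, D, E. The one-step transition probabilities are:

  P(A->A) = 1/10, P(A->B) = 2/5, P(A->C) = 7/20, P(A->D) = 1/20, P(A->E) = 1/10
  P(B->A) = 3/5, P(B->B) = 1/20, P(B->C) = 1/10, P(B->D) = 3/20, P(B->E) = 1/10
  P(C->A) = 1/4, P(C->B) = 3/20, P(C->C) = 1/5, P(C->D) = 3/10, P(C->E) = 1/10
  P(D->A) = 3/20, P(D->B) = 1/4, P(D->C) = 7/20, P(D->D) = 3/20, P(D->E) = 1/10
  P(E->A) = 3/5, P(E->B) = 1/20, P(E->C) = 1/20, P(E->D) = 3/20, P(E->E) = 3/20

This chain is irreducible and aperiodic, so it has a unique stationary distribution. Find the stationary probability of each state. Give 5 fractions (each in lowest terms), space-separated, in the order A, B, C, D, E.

Answer: 20473/68343 4760/22781 5273/22781 10577/68343 2/19

Derivation:
The stationary distribution satisfies pi = pi * P, i.e.:
  pi_A = 1/10*pi_A + 3/5*pi_B + 1/4*pi_C + 3/20*pi_D + 3/5*pi_E
  pi_B = 2/5*pi_A + 1/20*pi_B + 3/20*pi_C + 1/4*pi_D + 1/20*pi_E
  pi_C = 7/20*pi_A + 1/10*pi_B + 1/5*pi_C + 7/20*pi_D + 1/20*pi_E
  pi_D = 1/20*pi_A + 3/20*pi_B + 3/10*pi_C + 3/20*pi_D + 3/20*pi_E
  pi_E = 1/10*pi_A + 1/10*pi_B + 1/10*pi_C + 1/10*pi_D + 3/20*pi_E
with normalization: pi_A + pi_B + pi_C + pi_D + pi_E = 1.

Using the first 4 balance equations plus normalization, the linear system A*pi = b is:
  [-9/10, 3/5, 1/4, 3/20, 3/5] . pi = 0
  [2/5, -19/20, 3/20, 1/4, 1/20] . pi = 0
  [7/20, 1/10, -4/5, 7/20, 1/20] . pi = 0
  [1/20, 3/20, 3/10, -17/20, 3/20] . pi = 0
  [1, 1, 1, 1, 1] . pi = 1

Solving yields:
  pi_A = 20473/68343
  pi_B = 4760/22781
  pi_C = 5273/22781
  pi_D = 10577/68343
  pi_E = 2/19

Verification (pi * P):
  20473/68343*1/10 + 4760/22781*3/5 + 5273/22781*1/4 + 10577/68343*3/20 + 2/19*3/5 = 20473/68343 = pi_A  (ok)
  20473/68343*2/5 + 4760/22781*1/20 + 5273/22781*3/20 + 10577/68343*1/4 + 2/19*1/20 = 4760/22781 = pi_B  (ok)
  20473/68343*7/20 + 4760/22781*1/10 + 5273/22781*1/5 + 10577/68343*7/20 + 2/19*1/20 = 5273/22781 = pi_C  (ok)
  20473/68343*1/20 + 4760/22781*3/20 + 5273/22781*3/10 + 10577/68343*3/20 + 2/19*3/20 = 10577/68343 = pi_D  (ok)
  20473/68343*1/10 + 4760/22781*1/10 + 5273/22781*1/10 + 10577/68343*1/10 + 2/19*3/20 = 2/19 = pi_E  (ok)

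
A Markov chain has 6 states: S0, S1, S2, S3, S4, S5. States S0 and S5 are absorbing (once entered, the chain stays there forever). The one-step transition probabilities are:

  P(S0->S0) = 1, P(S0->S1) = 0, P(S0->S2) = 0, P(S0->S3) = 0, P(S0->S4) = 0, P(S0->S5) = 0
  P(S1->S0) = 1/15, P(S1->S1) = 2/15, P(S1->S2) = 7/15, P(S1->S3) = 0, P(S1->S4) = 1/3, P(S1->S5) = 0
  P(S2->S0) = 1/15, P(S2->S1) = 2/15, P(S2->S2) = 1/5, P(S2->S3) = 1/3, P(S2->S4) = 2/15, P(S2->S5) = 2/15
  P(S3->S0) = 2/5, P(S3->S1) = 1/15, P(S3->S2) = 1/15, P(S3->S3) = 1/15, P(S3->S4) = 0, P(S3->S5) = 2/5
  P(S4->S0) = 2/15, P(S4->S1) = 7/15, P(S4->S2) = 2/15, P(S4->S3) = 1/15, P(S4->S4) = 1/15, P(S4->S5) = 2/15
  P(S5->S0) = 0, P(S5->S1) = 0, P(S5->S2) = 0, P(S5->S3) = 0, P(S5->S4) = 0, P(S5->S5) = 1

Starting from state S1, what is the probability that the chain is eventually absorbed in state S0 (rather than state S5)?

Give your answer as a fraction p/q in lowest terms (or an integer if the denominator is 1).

Answer: 9447/18187

Derivation:
Let a_i = P(absorbed in S0 | start in state i).
Boundary conditions: a_S0 = 1, a_S5 = 0.
For each transient state i, a_i = sum_j P(i->j) * a_j:
  a_S1 = 1/15*a_S0 + 2/15*a_S1 + 7/15*a_S2 + 0*a_S3 + 1/3*a_S4 + 0*a_S5
  a_S2 = 1/15*a_S0 + 2/15*a_S1 + 1/5*a_S2 + 1/3*a_S3 + 2/15*a_S4 + 2/15*a_S5
  a_S3 = 2/5*a_S0 + 1/15*a_S1 + 1/15*a_S2 + 1/15*a_S3 + 0*a_S4 + 2/5*a_S5
  a_S4 = 2/15*a_S0 + 7/15*a_S1 + 2/15*a_S2 + 1/15*a_S3 + 1/15*a_S4 + 2/15*a_S5

Substituting a_S0 = 1 and a_S5 = 0, rearrange to (I - Q) a = r where r[i] = P(i -> S0):
  [13/15, -7/15, 0, -1/3] . (a_S1, a_S2, a_S3, a_S4) = 1/15
  [-2/15, 4/5, -1/3, -2/15] . (a_S1, a_S2, a_S3, a_S4) = 1/15
  [-1/15, -1/15, 14/15, 0] . (a_S1, a_S2, a_S3, a_S4) = 2/5
  [-7/15, -2/15, -1/15, 14/15] . (a_S1, a_S2, a_S3, a_S4) = 2/15

Solving yields:
  a_S1 = 9447/18187
  a_S2 = 8397/18187
  a_S3 = 9069/18187
  a_S4 = 9169/18187

Starting state is S1, so the absorption probability is a_S1 = 9447/18187.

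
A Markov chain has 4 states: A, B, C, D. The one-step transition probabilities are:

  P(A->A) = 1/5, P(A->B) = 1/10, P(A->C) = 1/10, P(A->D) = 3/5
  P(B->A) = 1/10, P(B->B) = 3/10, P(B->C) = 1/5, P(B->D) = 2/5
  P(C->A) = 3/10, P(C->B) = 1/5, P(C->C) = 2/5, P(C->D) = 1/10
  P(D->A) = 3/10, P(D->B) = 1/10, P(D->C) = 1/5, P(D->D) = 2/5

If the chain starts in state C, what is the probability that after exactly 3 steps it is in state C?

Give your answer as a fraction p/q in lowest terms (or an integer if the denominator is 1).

Computing P^3 by repeated multiplication:
P^1 =
  A: [1/5, 1/10, 1/10, 3/5]
  B: [1/10, 3/10, 1/5, 2/5]
  C: [3/10, 1/5, 2/5, 1/10]
  D: [3/10, 1/10, 1/5, 2/5]
P^2 =
  A: [13/50, 13/100, 1/5, 41/100]
  B: [23/100, 9/50, 23/100, 9/25]
  C: [23/100, 9/50, 1/4, 17/50]
  D: [1/4, 7/50, 21/100, 2/5]
P^3 =
  A: [31/125, 73/500, 107/500, 49/125]
  B: [241/1000, 159/1000, 223/1000, 377/1000]
  C: [241/1000, 161/1000, 227/1000, 371/1000]
  D: [247/1000, 149/1000, 217/1000, 387/1000]

(P^3)[C -> C] = 227/1000

Answer: 227/1000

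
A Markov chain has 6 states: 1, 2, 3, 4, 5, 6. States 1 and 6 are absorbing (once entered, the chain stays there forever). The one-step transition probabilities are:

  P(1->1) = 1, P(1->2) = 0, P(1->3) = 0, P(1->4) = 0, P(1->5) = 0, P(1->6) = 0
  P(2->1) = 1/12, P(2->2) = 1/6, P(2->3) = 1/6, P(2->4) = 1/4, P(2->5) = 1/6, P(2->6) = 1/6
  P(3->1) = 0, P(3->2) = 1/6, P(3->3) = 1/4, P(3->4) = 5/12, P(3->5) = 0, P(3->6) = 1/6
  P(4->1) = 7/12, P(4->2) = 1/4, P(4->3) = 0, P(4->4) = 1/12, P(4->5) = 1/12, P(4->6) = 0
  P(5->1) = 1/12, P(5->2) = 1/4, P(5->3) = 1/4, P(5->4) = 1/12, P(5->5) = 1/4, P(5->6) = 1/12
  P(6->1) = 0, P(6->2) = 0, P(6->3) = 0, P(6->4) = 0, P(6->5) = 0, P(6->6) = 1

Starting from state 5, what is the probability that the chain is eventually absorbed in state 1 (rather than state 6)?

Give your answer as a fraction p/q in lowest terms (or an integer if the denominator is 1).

Answer: 765/1256

Derivation:
Let a_i = P(absorbed in 1 | start in state i).
Boundary conditions: a_1 = 1, a_6 = 0.
For each transient state i, a_i = sum_j P(i->j) * a_j:
  a_2 = 1/12*a_1 + 1/6*a_2 + 1/6*a_3 + 1/4*a_4 + 1/6*a_5 + 1/6*a_6
  a_3 = 0*a_1 + 1/6*a_2 + 1/4*a_3 + 5/12*a_4 + 0*a_5 + 1/6*a_6
  a_4 = 7/12*a_1 + 1/4*a_2 + 0*a_3 + 1/12*a_4 + 1/12*a_5 + 0*a_6
  a_5 = 1/12*a_1 + 1/4*a_2 + 1/4*a_3 + 1/12*a_4 + 1/4*a_5 + 1/12*a_6

Substituting a_1 = 1 and a_6 = 0, rearrange to (I - Q) a = r where r[i] = P(i -> 1):
  [5/6, -1/6, -1/4, -1/6] . (a_2, a_3, a_4, a_5) = 1/12
  [-1/6, 3/4, -5/12, 0] . (a_2, a_3, a_4, a_5) = 0
  [-1/4, 0, 11/12, -1/12] . (a_2, a_3, a_4, a_5) = 7/12
  [-1/4, -1/4, -1/12, 3/4] . (a_2, a_3, a_4, a_5) = 1/12

Solving yields:
  a_2 = 3769/6280
  a_3 = 1911/3140
  a_4 = 1343/1570
  a_5 = 765/1256

Starting state is 5, so the absorption probability is a_5 = 765/1256.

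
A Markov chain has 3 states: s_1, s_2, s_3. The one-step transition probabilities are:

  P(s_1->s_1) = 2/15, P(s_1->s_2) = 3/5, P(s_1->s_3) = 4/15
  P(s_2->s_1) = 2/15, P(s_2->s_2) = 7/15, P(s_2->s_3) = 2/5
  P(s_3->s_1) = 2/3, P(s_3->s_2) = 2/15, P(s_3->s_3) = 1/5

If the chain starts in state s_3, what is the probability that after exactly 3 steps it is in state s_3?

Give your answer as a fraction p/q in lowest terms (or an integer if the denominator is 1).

Answer: 353/1125

Derivation:
Computing P^3 by repeated multiplication:
P^1 =
  s_1: [2/15, 3/5, 4/15]
  s_2: [2/15, 7/15, 2/5]
  s_3: [2/3, 2/15, 1/5]
P^2 =
  s_1: [62/225, 89/225, 74/225]
  s_2: [26/75, 79/225, 68/225]
  s_3: [6/25, 22/45, 61/225]
P^3 =
  s_1: [1042/3375, 443/1125, 1004/3375]
  s_2: [994/3375, 1391/3375, 22/75]
  s_3: [938/3375, 1378/3375, 353/1125]

(P^3)[s_3 -> s_3] = 353/1125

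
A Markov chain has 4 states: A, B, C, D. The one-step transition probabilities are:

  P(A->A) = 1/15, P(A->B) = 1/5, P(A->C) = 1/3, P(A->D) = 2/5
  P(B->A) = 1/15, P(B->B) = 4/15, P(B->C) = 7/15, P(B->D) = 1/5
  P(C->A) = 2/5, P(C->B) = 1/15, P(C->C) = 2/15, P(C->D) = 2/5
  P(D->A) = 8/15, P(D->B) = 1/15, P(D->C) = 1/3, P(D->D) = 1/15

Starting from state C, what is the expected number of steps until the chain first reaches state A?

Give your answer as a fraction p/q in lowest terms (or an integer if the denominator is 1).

Answer: 1800/739

Derivation:
Let h_i = expected steps to first reach A from state i.
Boundary: h_A = 0.
First-step equations for the other states:
  h_B = 1 + 1/15*h_A + 4/15*h_B + 7/15*h_C + 1/5*h_D
  h_C = 1 + 2/5*h_A + 1/15*h_B + 2/15*h_C + 2/5*h_D
  h_D = 1 + 8/15*h_A + 1/15*h_B + 1/3*h_C + 1/15*h_D

Substituting h_A = 0 and rearranging gives the linear system (I - Q) h = 1:
  [11/15, -7/15, -1/5] . (h_B, h_C, h_D) = 1
  [-1/15, 13/15, -2/5] . (h_B, h_C, h_D) = 1
  [-1/15, -1/3, 14/15] . (h_B, h_C, h_D) = 1

Solving yields:
  h_B = 2595/739
  h_C = 1800/739
  h_D = 1620/739

Starting state is C, so the expected hitting time is h_C = 1800/739.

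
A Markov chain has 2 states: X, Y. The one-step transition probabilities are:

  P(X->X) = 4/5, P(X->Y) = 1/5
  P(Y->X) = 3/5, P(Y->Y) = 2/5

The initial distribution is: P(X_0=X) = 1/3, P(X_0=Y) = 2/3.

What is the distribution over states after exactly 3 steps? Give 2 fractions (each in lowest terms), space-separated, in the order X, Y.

Propagating the distribution step by step (d_{t+1} = d_t * P):
d_0 = (X=1/3, Y=2/3)
  d_1[X] = 1/3*4/5 + 2/3*3/5 = 2/3
  d_1[Y] = 1/3*1/5 + 2/3*2/5 = 1/3
d_1 = (X=2/3, Y=1/3)
  d_2[X] = 2/3*4/5 + 1/3*3/5 = 11/15
  d_2[Y] = 2/3*1/5 + 1/3*2/5 = 4/15
d_2 = (X=11/15, Y=4/15)
  d_3[X] = 11/15*4/5 + 4/15*3/5 = 56/75
  d_3[Y] = 11/15*1/5 + 4/15*2/5 = 19/75
d_3 = (X=56/75, Y=19/75)

Answer: 56/75 19/75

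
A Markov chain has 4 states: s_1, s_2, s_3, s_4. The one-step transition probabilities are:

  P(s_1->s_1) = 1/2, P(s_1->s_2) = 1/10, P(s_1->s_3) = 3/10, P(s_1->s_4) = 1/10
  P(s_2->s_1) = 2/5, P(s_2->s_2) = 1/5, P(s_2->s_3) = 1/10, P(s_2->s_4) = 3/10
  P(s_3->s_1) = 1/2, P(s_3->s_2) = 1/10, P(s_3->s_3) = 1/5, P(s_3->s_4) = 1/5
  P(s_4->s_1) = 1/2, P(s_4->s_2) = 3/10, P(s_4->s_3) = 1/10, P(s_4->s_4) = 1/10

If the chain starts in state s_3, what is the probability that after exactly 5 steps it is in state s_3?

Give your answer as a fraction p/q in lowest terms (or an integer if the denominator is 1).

Answer: 1369/6250

Derivation:
Computing P^5 by repeated multiplication:
P^1 =
  s_1: [1/2, 1/10, 3/10, 1/10]
  s_2: [2/5, 1/5, 1/10, 3/10]
  s_3: [1/2, 1/10, 1/5, 1/5]
  s_4: [1/2, 3/10, 1/10, 1/10]
P^2 =
  s_1: [49/100, 13/100, 23/100, 3/20]
  s_2: [12/25, 9/50, 19/100, 3/20]
  s_3: [49/100, 3/20, 11/50, 7/50]
  s_4: [47/100, 3/20, 21/100, 17/100]
P^3 =
  s_1: [487/1000, 143/1000, 221/1000, 149/1000]
  s_2: [241/500, 37/250, 43/200, 31/200]
  s_3: [97/200, 143/1000, 11/50, 19/125]
  s_4: [97/200, 149/1000, 43/200, 151/1000]
P^4 =
  s_1: [4857/10000, 1441/10000, 439/2000, 1507/10000]
  s_2: [1213/2500, 729/5000, 2179/10000, 1511/10000]
  s_3: [4857/10000, 1447/10000, 219/1000, 753/5000]
  s_4: [4851/10000, 1451/10000, 437/2000, 1513/10000]
P^5 =
  s_1: [48559/100000, 2891/20000, 21909/100000, 15077/100000]
  s_2: [24271/50000, 181/1250, 21883/100000, 3019/20000]
  s_3: [48553/100000, 14459/100000, 1369/6250, 3771/25000]
  s_4: [48549/100000, 14477/100000, 21887/100000, 15087/100000]

(P^5)[s_3 -> s_3] = 1369/6250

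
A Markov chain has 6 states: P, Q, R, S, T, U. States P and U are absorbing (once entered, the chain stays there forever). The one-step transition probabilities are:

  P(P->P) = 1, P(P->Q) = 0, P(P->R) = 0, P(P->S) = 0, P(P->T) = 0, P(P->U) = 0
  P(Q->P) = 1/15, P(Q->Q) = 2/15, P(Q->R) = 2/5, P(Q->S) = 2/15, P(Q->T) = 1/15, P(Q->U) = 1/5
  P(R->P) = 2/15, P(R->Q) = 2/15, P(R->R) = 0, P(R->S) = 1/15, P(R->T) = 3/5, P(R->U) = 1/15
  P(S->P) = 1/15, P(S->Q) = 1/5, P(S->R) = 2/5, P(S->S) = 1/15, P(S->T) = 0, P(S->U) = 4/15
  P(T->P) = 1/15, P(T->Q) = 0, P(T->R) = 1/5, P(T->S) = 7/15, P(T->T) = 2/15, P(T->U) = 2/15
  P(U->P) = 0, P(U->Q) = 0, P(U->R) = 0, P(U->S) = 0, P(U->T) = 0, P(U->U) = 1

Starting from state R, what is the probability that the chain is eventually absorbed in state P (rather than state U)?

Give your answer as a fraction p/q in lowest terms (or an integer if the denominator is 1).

Answer: 7795/19284

Derivation:
Let a_i = P(absorbed in P | start in state i).
Boundary conditions: a_P = 1, a_U = 0.
For each transient state i, a_i = sum_j P(i->j) * a_j:
  a_Q = 1/15*a_P + 2/15*a_Q + 2/5*a_R + 2/15*a_S + 1/15*a_T + 1/5*a_U
  a_R = 2/15*a_P + 2/15*a_Q + 0*a_R + 1/15*a_S + 3/5*a_T + 1/15*a_U
  a_S = 1/15*a_P + 1/5*a_Q + 2/5*a_R + 1/15*a_S + 0*a_T + 4/15*a_U
  a_T = 1/15*a_P + 0*a_Q + 1/5*a_R + 7/15*a_S + 2/15*a_T + 2/15*a_U

Substituting a_P = 1 and a_U = 0, rearrange to (I - Q) a = r where r[i] = P(i -> P):
  [13/15, -2/5, -2/15, -1/15] . (a_Q, a_R, a_S, a_T) = 1/15
  [-2/15, 1, -1/15, -3/5] . (a_Q, a_R, a_S, a_T) = 2/15
  [-1/5, -2/5, 14/15, 0] . (a_Q, a_R, a_S, a_T) = 1/15
  [0, -1/5, -7/15, 13/15] . (a_Q, a_R, a_S, a_T) = 1/15

Solving yields:
  a_Q = 544/1607
  a_R = 7795/19284
  a_S = 2039/6428
  a_T = 548/1607

Starting state is R, so the absorption probability is a_R = 7795/19284.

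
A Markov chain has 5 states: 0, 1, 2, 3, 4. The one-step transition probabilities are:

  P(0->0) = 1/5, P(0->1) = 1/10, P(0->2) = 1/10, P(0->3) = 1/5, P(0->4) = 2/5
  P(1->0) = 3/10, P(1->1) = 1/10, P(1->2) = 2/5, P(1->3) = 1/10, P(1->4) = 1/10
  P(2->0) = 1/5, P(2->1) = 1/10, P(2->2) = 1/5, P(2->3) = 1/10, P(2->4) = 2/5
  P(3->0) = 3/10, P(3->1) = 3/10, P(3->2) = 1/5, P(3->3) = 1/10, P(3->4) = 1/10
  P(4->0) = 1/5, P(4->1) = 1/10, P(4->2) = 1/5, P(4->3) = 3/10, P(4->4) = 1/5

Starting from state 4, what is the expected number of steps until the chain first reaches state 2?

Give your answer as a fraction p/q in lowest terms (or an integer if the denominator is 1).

Answer: 3130/641

Derivation:
Let h_i = expected steps to first reach 2 from state i.
Boundary: h_2 = 0.
First-step equations for the other states:
  h_0 = 1 + 1/5*h_0 + 1/10*h_1 + 1/10*h_2 + 1/5*h_3 + 2/5*h_4
  h_1 = 1 + 3/10*h_0 + 1/10*h_1 + 2/5*h_2 + 1/10*h_3 + 1/10*h_4
  h_3 = 1 + 3/10*h_0 + 3/10*h_1 + 1/5*h_2 + 1/10*h_3 + 1/10*h_4
  h_4 = 1 + 1/5*h_0 + 1/10*h_1 + 1/5*h_2 + 3/10*h_3 + 1/5*h_4

Substituting h_2 = 0 and rearranging gives the linear system (I - Q) h = 1:
  [4/5, -1/10, -1/5, -2/5] . (h_0, h_1, h_3, h_4) = 1
  [-3/10, 9/10, -1/10, -1/10] . (h_0, h_1, h_3, h_4) = 1
  [-3/10, -3/10, 9/10, -1/10] . (h_0, h_1, h_3, h_4) = 1
  [-1/5, -1/10, -3/10, 4/5] . (h_0, h_1, h_3, h_4) = 1

Solving yields:
  h_0 = 3450/641
  h_1 = 2550/641
  h_3 = 3060/641
  h_4 = 3130/641

Starting state is 4, so the expected hitting time is h_4 = 3130/641.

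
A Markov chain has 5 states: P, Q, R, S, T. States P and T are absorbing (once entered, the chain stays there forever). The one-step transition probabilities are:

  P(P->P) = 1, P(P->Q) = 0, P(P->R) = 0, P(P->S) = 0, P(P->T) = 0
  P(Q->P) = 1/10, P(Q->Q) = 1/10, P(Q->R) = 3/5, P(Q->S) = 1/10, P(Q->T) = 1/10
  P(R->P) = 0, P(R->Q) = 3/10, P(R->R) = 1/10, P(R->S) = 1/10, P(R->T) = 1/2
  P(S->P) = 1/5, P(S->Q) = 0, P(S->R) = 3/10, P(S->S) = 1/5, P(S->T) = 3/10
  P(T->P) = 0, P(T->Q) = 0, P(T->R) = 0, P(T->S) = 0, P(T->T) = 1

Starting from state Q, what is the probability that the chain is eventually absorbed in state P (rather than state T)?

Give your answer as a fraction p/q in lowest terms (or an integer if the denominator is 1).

Let a_i = P(absorbed in P | start in state i).
Boundary conditions: a_P = 1, a_T = 0.
For each transient state i, a_i = sum_j P(i->j) * a_j:
  a_Q = 1/10*a_P + 1/10*a_Q + 3/5*a_R + 1/10*a_S + 1/10*a_T
  a_R = 0*a_P + 3/10*a_Q + 1/10*a_R + 1/10*a_S + 1/2*a_T
  a_S = 1/5*a_P + 0*a_Q + 3/10*a_R + 1/5*a_S + 3/10*a_T

Substituting a_P = 1 and a_T = 0, rearrange to (I - Q) a = r where r[i] = P(i -> P):
  [9/10, -3/5, -1/10] . (a_Q, a_R, a_S) = 1/10
  [-3/10, 9/10, -1/10] . (a_Q, a_R, a_S) = 0
  [0, -3/10, 4/5] . (a_Q, a_R, a_S) = 1/5

Solving yields:
  a_Q = 11/52
  a_R = 4/39
  a_S = 15/52

Starting state is Q, so the absorption probability is a_Q = 11/52.

Answer: 11/52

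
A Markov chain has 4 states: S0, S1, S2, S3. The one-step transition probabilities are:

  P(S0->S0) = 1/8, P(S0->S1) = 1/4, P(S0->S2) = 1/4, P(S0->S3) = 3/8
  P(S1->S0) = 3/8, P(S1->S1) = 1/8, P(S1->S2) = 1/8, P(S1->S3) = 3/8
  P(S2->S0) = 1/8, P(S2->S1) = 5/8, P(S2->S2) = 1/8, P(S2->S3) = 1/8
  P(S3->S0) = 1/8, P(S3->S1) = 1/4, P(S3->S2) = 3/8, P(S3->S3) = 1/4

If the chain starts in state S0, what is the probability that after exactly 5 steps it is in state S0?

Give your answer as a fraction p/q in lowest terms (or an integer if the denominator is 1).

Computing P^5 by repeated multiplication:
P^1 =
  S0: [1/8, 1/4, 1/4, 3/8]
  S1: [3/8, 1/8, 1/8, 3/8]
  S2: [1/8, 5/8, 1/8, 1/8]
  S3: [1/8, 1/4, 3/8, 1/4]
P^2 =
  S0: [3/16, 5/16, 15/64, 17/64]
  S1: [5/32, 9/32, 17/64, 19/64]
  S2: [9/32, 7/32, 11/64, 21/64]
  S3: [3/16, 23/64, 13/64, 1/4]
P^3 =
  S0: [13/64, 153/512, 55/256, 145/512]
  S1: [25/128, 161/512, 7/32, 139/512]
  S2: [23/128, 147/512, 31/128, 149/512]
  S3: [55/256, 9/32, 27/128, 75/256]
P^4 =
  S0: [409/2048, 1201/4096, 453/2048, 1171/4096]
  S1: [417/2048, 1199/4096, 445/2048, 1173/4096]
  S2: [403/2048, 1249/4096, 451/2048, 1139/4096]
  S3: [25/128, 301/1024, 461/2048, 585/2048]
P^5 =
  S0: [3249/16384, 9709/32768, 907/4096, 9305/32768]
  S1: [3247/16384, 9663/32768, 1819/8192, 9335/32768]
  S2: [3297/16384, 9649/32768, 1795/8192, 9345/32768]
  S3: [813/4096, 4877/16384, 1809/8192, 4637/16384]

(P^5)[S0 -> S0] = 3249/16384

Answer: 3249/16384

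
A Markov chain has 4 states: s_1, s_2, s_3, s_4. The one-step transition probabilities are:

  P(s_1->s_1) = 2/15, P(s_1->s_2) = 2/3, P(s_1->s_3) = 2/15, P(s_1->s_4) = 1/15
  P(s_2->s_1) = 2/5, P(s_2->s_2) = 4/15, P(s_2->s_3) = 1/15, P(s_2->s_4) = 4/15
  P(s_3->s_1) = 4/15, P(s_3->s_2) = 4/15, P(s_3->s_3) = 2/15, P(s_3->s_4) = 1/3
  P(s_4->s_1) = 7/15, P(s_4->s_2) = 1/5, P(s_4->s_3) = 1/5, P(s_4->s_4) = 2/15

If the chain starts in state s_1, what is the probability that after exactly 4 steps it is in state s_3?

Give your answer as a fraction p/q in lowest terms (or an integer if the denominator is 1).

Computing P^4 by repeated multiplication:
P^1 =
  s_1: [2/15, 2/3, 2/15, 1/15]
  s_2: [2/5, 4/15, 1/15, 4/15]
  s_3: [4/15, 4/15, 2/15, 1/3]
  s_4: [7/15, 1/5, 1/5, 2/15]
P^2 =
  s_1: [79/225, 71/225, 7/75, 6/25]
  s_2: [68/225, 92/225, 2/15, 7/45]
  s_3: [1/3, 79/225, 31/225, 8/45]
  s_4: [58/225, 4/9, 29/225, 38/225]
P^3 =
  s_1: [1046/3375, 88/225, 433/3375, 64/375]
  s_2: [39/125, 1273/3375, 131/1125, 656/3375]
  s_3: [1028/3375, 262/675, 137/1125, 626/3375]
  s_4: [122/375, 242/675, 388/3375, 679/3375]
P^4 =
  s_1: [15776/50625, 256/675, 2002/16875, 9643/50625]
  s_2: [15908/50625, 19162/50625, 6133/50625, 9422/50625]
  s_3: [5314/16875, 19042/50625, 674/5625, 383/2025]
  s_4: [15761/50625, 19409/50625, 691/5625, 9236/50625]

(P^4)[s_1 -> s_3] = 2002/16875

Answer: 2002/16875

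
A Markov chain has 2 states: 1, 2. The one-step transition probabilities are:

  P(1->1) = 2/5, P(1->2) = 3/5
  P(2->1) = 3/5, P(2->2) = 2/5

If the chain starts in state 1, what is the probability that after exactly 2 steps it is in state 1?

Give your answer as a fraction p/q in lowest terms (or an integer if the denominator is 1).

Computing P^2 by repeated multiplication:
P^1 =
  1: [2/5, 3/5]
  2: [3/5, 2/5]
P^2 =
  1: [13/25, 12/25]
  2: [12/25, 13/25]

(P^2)[1 -> 1] = 13/25

Answer: 13/25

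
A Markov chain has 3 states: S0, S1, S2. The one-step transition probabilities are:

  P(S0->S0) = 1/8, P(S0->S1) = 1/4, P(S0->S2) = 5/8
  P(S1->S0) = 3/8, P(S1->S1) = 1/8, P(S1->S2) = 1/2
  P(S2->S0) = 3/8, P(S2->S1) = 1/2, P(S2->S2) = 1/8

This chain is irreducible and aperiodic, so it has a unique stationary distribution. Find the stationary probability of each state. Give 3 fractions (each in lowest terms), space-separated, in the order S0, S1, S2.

The stationary distribution satisfies pi = pi * P, i.e.:
  pi_S0 = 1/8*pi_S0 + 3/8*pi_S1 + 3/8*pi_S2
  pi_S1 = 1/4*pi_S0 + 1/8*pi_S1 + 1/2*pi_S2
  pi_S2 = 5/8*pi_S0 + 1/2*pi_S1 + 1/8*pi_S2
with normalization: pi_S0 + pi_S1 + pi_S2 = 1.

Using the first 2 balance equations plus normalization, the linear system A*pi = b is:
  [-7/8, 3/8, 3/8] . pi = 0
  [1/4, -7/8, 1/2] . pi = 0
  [1, 1, 1] . pi = 1

Solving yields:
  pi_S0 = 3/10
  pi_S1 = 17/55
  pi_S2 = 43/110

Verification (pi * P):
  3/10*1/8 + 17/55*3/8 + 43/110*3/8 = 3/10 = pi_S0  (ok)
  3/10*1/4 + 17/55*1/8 + 43/110*1/2 = 17/55 = pi_S1  (ok)
  3/10*5/8 + 17/55*1/2 + 43/110*1/8 = 43/110 = pi_S2  (ok)

Answer: 3/10 17/55 43/110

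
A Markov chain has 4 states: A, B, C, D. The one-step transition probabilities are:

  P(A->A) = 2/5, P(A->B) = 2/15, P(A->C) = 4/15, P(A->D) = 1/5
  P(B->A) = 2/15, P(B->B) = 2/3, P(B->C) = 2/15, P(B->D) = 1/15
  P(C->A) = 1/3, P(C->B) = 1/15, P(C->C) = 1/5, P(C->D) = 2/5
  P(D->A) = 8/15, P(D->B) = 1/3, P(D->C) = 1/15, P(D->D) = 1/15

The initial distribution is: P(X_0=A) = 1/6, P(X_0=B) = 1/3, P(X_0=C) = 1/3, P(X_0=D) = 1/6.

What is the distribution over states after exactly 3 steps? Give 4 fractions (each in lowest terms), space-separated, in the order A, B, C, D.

Answer: 1301/4050 1123/3375 1801/10125 227/1350

Derivation:
Propagating the distribution step by step (d_{t+1} = d_t * P):
d_0 = (A=1/6, B=1/3, C=1/3, D=1/6)
  d_1[A] = 1/6*2/5 + 1/3*2/15 + 1/3*1/3 + 1/6*8/15 = 14/45
  d_1[B] = 1/6*2/15 + 1/3*2/3 + 1/3*1/15 + 1/6*1/3 = 29/90
  d_1[C] = 1/6*4/15 + 1/3*2/15 + 1/3*1/5 + 1/6*1/15 = 1/6
  d_1[D] = 1/6*1/5 + 1/3*1/15 + 1/3*2/5 + 1/6*1/15 = 1/5
d_1 = (A=14/45, B=29/90, C=1/6, D=1/5)
  d_2[A] = 14/45*2/5 + 29/90*2/15 + 1/6*1/3 + 1/5*8/15 = 89/270
  d_2[B] = 14/45*2/15 + 29/90*2/3 + 1/6*1/15 + 1/5*1/3 = 451/1350
  d_2[C] = 14/45*4/15 + 29/90*2/15 + 1/6*1/5 + 1/5*1/15 = 233/1350
  d_2[D] = 14/45*1/5 + 29/90*1/15 + 1/6*2/5 + 1/5*1/15 = 221/1350
d_2 = (A=89/270, B=451/1350, C=233/1350, D=221/1350)
  d_3[A] = 89/270*2/5 + 451/1350*2/15 + 233/1350*1/3 + 221/1350*8/15 = 1301/4050
  d_3[B] = 89/270*2/15 + 451/1350*2/3 + 233/1350*1/15 + 221/1350*1/3 = 1123/3375
  d_3[C] = 89/270*4/15 + 451/1350*2/15 + 233/1350*1/5 + 221/1350*1/15 = 1801/10125
  d_3[D] = 89/270*1/5 + 451/1350*1/15 + 233/1350*2/5 + 221/1350*1/15 = 227/1350
d_3 = (A=1301/4050, B=1123/3375, C=1801/10125, D=227/1350)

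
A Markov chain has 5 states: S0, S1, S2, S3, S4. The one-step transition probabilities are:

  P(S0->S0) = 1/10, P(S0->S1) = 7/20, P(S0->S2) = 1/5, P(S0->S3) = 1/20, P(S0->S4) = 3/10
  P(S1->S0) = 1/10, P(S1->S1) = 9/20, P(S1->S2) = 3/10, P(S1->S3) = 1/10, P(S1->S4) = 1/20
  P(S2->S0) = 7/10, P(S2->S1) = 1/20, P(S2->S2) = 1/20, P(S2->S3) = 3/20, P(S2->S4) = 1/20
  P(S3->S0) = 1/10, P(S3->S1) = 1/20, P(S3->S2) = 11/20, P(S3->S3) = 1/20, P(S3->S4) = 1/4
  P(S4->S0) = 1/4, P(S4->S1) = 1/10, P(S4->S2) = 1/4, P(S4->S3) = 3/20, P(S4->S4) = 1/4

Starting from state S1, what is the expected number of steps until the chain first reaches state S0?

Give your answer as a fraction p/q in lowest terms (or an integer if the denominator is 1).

Answer: 20560/5527

Derivation:
Let h_i = expected steps to first reach S0 from state i.
Boundary: h_S0 = 0.
First-step equations for the other states:
  h_S1 = 1 + 1/10*h_S0 + 9/20*h_S1 + 3/10*h_S2 + 1/10*h_S3 + 1/20*h_S4
  h_S2 = 1 + 7/10*h_S0 + 1/20*h_S1 + 1/20*h_S2 + 3/20*h_S3 + 1/20*h_S4
  h_S3 = 1 + 1/10*h_S0 + 1/20*h_S1 + 11/20*h_S2 + 1/20*h_S3 + 1/4*h_S4
  h_S4 = 1 + 1/4*h_S0 + 1/10*h_S1 + 1/4*h_S2 + 3/20*h_S3 + 1/4*h_S4

Substituting h_S0 = 0 and rearranging gives the linear system (I - Q) h = 1:
  [11/20, -3/10, -1/10, -1/20] . (h_S1, h_S2, h_S3, h_S4) = 1
  [-1/20, 19/20, -3/20, -1/20] . (h_S1, h_S2, h_S3, h_S4) = 1
  [-1/20, -11/20, 19/20, -1/4] . (h_S1, h_S2, h_S3, h_S4) = 1
  [-1/10, -1/4, -3/20, 3/4] . (h_S1, h_S2, h_S3, h_S4) = 1

Solving yields:
  h_S1 = 20560/5527
  h_S2 = 10570/5527
  h_S3 = 17530/5527
  h_S4 = 17140/5527

Starting state is S1, so the expected hitting time is h_S1 = 20560/5527.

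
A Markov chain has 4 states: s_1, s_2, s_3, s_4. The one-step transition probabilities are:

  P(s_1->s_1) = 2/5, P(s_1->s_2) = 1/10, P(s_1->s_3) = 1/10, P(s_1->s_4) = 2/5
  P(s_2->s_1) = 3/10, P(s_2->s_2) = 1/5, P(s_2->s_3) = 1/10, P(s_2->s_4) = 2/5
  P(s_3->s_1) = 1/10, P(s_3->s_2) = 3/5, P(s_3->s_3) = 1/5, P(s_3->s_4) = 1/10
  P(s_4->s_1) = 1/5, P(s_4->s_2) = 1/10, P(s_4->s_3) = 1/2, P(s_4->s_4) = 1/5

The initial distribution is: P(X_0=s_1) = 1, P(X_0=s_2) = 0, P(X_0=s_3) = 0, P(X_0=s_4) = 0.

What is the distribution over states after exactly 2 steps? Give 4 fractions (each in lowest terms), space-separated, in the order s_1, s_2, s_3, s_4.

Answer: 7/25 4/25 27/100 29/100

Derivation:
Propagating the distribution step by step (d_{t+1} = d_t * P):
d_0 = (s_1=1, s_2=0, s_3=0, s_4=0)
  d_1[s_1] = 1*2/5 + 0*3/10 + 0*1/10 + 0*1/5 = 2/5
  d_1[s_2] = 1*1/10 + 0*1/5 + 0*3/5 + 0*1/10 = 1/10
  d_1[s_3] = 1*1/10 + 0*1/10 + 0*1/5 + 0*1/2 = 1/10
  d_1[s_4] = 1*2/5 + 0*2/5 + 0*1/10 + 0*1/5 = 2/5
d_1 = (s_1=2/5, s_2=1/10, s_3=1/10, s_4=2/5)
  d_2[s_1] = 2/5*2/5 + 1/10*3/10 + 1/10*1/10 + 2/5*1/5 = 7/25
  d_2[s_2] = 2/5*1/10 + 1/10*1/5 + 1/10*3/5 + 2/5*1/10 = 4/25
  d_2[s_3] = 2/5*1/10 + 1/10*1/10 + 1/10*1/5 + 2/5*1/2 = 27/100
  d_2[s_4] = 2/5*2/5 + 1/10*2/5 + 1/10*1/10 + 2/5*1/5 = 29/100
d_2 = (s_1=7/25, s_2=4/25, s_3=27/100, s_4=29/100)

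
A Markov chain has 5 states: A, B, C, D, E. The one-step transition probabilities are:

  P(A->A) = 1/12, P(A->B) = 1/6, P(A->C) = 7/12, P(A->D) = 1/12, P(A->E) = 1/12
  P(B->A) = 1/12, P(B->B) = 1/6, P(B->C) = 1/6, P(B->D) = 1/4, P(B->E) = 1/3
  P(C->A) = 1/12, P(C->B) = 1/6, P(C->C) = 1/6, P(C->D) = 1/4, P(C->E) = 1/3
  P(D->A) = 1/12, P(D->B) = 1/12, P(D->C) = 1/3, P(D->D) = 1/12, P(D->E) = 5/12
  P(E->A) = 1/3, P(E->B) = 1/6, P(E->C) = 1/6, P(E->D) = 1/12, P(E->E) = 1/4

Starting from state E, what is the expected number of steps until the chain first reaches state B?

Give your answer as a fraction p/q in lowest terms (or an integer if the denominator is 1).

Let h_i = expected steps to first reach B from state i.
Boundary: h_B = 0.
First-step equations for the other states:
  h_A = 1 + 1/12*h_A + 1/6*h_B + 7/12*h_C + 1/12*h_D + 1/12*h_E
  h_C = 1 + 1/12*h_A + 1/6*h_B + 1/6*h_C + 1/4*h_D + 1/3*h_E
  h_D = 1 + 1/12*h_A + 1/12*h_B + 1/3*h_C + 1/12*h_D + 5/12*h_E
  h_E = 1 + 1/3*h_A + 1/6*h_B + 1/6*h_C + 1/12*h_D + 1/4*h_E

Substituting h_B = 0 and rearranging gives the linear system (I - Q) h = 1:
  [11/12, -7/12, -1/12, -1/12] . (h_A, h_C, h_D, h_E) = 1
  [-1/12, 5/6, -1/4, -1/3] . (h_A, h_C, h_D, h_E) = 1
  [-1/12, -1/3, 11/12, -5/12] . (h_A, h_C, h_D, h_E) = 1
  [-1/3, -1/6, -1/12, 3/4] . (h_A, h_C, h_D, h_E) = 1

Solving yields:
  h_A = 5568/865
  h_C = 5616/865
  h_D = 6012/865
  h_E = 5544/865

Starting state is E, so the expected hitting time is h_E = 5544/865.

Answer: 5544/865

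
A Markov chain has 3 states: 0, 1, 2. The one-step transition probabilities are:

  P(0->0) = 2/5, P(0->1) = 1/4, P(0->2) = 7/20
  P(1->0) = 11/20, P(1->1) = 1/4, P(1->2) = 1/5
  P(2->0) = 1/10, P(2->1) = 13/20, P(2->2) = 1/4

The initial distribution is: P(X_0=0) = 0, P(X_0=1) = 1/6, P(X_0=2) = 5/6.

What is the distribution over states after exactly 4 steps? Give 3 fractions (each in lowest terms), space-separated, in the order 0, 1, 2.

Answer: 7391/20000 1079/3000 16247/60000

Derivation:
Propagating the distribution step by step (d_{t+1} = d_t * P):
d_0 = (0=0, 1=1/6, 2=5/6)
  d_1[0] = 0*2/5 + 1/6*11/20 + 5/6*1/10 = 7/40
  d_1[1] = 0*1/4 + 1/6*1/4 + 5/6*13/20 = 7/12
  d_1[2] = 0*7/20 + 1/6*1/5 + 5/6*1/4 = 29/120
d_1 = (0=7/40, 1=7/12, 2=29/120)
  d_2[0] = 7/40*2/5 + 7/12*11/20 + 29/120*1/10 = 83/200
  d_2[1] = 7/40*1/4 + 7/12*1/4 + 29/120*13/20 = 26/75
  d_2[2] = 7/40*7/20 + 7/12*1/5 + 29/120*1/4 = 143/600
d_2 = (0=83/200, 1=26/75, 2=143/600)
  d_3[0] = 83/200*2/5 + 26/75*11/20 + 143/600*1/10 = 761/2000
  d_3[1] = 83/200*1/4 + 26/75*1/4 + 143/600*13/20 = 259/750
  d_3[2] = 83/200*7/20 + 26/75*1/5 + 143/600*1/4 = 329/1200
d_3 = (0=761/2000, 1=259/750, 2=329/1200)
  d_4[0] = 761/2000*2/5 + 259/750*11/20 + 329/1200*1/10 = 7391/20000
  d_4[1] = 761/2000*1/4 + 259/750*1/4 + 329/1200*13/20 = 1079/3000
  d_4[2] = 761/2000*7/20 + 259/750*1/5 + 329/1200*1/4 = 16247/60000
d_4 = (0=7391/20000, 1=1079/3000, 2=16247/60000)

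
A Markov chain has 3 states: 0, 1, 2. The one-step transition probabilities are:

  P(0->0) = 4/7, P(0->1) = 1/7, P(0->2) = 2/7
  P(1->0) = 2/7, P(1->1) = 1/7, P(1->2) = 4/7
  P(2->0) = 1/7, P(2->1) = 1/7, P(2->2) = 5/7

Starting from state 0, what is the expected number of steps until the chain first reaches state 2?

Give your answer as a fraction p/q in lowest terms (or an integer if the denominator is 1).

Answer: 49/16

Derivation:
Let h_i = expected steps to first reach 2 from state i.
Boundary: h_2 = 0.
First-step equations for the other states:
  h_0 = 1 + 4/7*h_0 + 1/7*h_1 + 2/7*h_2
  h_1 = 1 + 2/7*h_0 + 1/7*h_1 + 4/7*h_2

Substituting h_2 = 0 and rearranging gives the linear system (I - Q) h = 1:
  [3/7, -1/7] . (h_0, h_1) = 1
  [-2/7, 6/7] . (h_0, h_1) = 1

Solving yields:
  h_0 = 49/16
  h_1 = 35/16

Starting state is 0, so the expected hitting time is h_0 = 49/16.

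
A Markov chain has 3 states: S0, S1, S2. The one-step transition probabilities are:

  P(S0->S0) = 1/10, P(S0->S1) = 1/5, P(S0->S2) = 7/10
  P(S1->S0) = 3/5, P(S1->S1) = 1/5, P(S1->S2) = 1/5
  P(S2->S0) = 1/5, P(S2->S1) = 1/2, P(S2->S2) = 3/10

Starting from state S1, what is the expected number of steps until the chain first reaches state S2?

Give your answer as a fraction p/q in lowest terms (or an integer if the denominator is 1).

Let h_i = expected steps to first reach S2 from state i.
Boundary: h_S2 = 0.
First-step equations for the other states:
  h_S0 = 1 + 1/10*h_S0 + 1/5*h_S1 + 7/10*h_S2
  h_S1 = 1 + 3/5*h_S0 + 1/5*h_S1 + 1/5*h_S2

Substituting h_S2 = 0 and rearranging gives the linear system (I - Q) h = 1:
  [9/10, -1/5] . (h_S0, h_S1) = 1
  [-3/5, 4/5] . (h_S0, h_S1) = 1

Solving yields:
  h_S0 = 5/3
  h_S1 = 5/2

Starting state is S1, so the expected hitting time is h_S1 = 5/2.

Answer: 5/2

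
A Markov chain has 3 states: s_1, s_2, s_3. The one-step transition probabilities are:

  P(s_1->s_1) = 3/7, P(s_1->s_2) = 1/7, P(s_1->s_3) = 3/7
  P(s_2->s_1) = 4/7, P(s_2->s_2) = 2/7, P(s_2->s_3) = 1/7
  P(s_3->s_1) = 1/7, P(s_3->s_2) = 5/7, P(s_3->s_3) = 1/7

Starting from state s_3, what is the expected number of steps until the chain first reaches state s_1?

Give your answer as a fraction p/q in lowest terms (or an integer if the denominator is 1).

Let h_i = expected steps to first reach s_1 from state i.
Boundary: h_s_1 = 0.
First-step equations for the other states:
  h_s_2 = 1 + 4/7*h_s_1 + 2/7*h_s_2 + 1/7*h_s_3
  h_s_3 = 1 + 1/7*h_s_1 + 5/7*h_s_2 + 1/7*h_s_3

Substituting h_s_1 = 0 and rearranging gives the linear system (I - Q) h = 1:
  [5/7, -1/7] . (h_s_2, h_s_3) = 1
  [-5/7, 6/7] . (h_s_2, h_s_3) = 1

Solving yields:
  h_s_2 = 49/25
  h_s_3 = 14/5

Starting state is s_3, so the expected hitting time is h_s_3 = 14/5.

Answer: 14/5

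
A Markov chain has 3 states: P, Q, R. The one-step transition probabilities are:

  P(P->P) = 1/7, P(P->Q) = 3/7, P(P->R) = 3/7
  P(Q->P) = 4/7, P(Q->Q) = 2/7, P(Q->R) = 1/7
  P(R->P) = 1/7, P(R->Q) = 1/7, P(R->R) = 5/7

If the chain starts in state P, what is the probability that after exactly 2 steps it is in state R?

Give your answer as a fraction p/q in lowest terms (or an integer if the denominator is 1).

Answer: 3/7

Derivation:
Computing P^2 by repeated multiplication:
P^1 =
  P: [1/7, 3/7, 3/7]
  Q: [4/7, 2/7, 1/7]
  R: [1/7, 1/7, 5/7]
P^2 =
  P: [16/49, 12/49, 3/7]
  Q: [13/49, 17/49, 19/49]
  R: [10/49, 10/49, 29/49]

(P^2)[P -> R] = 3/7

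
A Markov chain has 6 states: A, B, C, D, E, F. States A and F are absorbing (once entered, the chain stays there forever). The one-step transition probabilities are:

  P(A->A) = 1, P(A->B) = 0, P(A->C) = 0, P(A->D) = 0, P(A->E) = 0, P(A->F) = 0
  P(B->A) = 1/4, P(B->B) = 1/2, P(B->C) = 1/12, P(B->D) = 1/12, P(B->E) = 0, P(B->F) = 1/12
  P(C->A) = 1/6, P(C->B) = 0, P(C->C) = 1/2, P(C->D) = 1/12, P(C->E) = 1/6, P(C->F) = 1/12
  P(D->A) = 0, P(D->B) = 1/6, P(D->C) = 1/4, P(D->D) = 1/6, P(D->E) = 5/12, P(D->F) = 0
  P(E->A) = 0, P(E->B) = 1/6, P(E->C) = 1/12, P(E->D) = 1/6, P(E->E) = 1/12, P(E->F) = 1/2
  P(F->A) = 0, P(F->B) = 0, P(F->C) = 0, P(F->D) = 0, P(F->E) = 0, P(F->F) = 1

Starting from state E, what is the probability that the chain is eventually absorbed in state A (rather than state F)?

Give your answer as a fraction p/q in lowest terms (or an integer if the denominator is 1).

Let a_i = P(absorbed in A | start in state i).
Boundary conditions: a_A = 1, a_F = 0.
For each transient state i, a_i = sum_j P(i->j) * a_j:
  a_B = 1/4*a_A + 1/2*a_B + 1/12*a_C + 1/12*a_D + 0*a_E + 1/12*a_F
  a_C = 1/6*a_A + 0*a_B + 1/2*a_C + 1/12*a_D + 1/6*a_E + 1/12*a_F
  a_D = 0*a_A + 1/6*a_B + 1/4*a_C + 1/6*a_D + 5/12*a_E + 0*a_F
  a_E = 0*a_A + 1/6*a_B + 1/12*a_C + 1/6*a_D + 1/12*a_E + 1/2*a_F

Substituting a_A = 1 and a_F = 0, rearrange to (I - Q) a = r where r[i] = P(i -> A):
  [1/2, -1/12, -1/12, 0] . (a_B, a_C, a_D, a_E) = 1/4
  [0, 1/2, -1/12, -1/6] . (a_B, a_C, a_D, a_E) = 1/6
  [-1/6, -1/4, 5/6, -5/12] . (a_B, a_C, a_D, a_E) = 0
  [-1/6, -1/12, -1/6, 11/12] . (a_B, a_C, a_D, a_E) = 0

Solving yields:
  a_B = 933/1450
  a_C = 344/725
  a_D = 56/145
  a_E = 167/725

Starting state is E, so the absorption probability is a_E = 167/725.

Answer: 167/725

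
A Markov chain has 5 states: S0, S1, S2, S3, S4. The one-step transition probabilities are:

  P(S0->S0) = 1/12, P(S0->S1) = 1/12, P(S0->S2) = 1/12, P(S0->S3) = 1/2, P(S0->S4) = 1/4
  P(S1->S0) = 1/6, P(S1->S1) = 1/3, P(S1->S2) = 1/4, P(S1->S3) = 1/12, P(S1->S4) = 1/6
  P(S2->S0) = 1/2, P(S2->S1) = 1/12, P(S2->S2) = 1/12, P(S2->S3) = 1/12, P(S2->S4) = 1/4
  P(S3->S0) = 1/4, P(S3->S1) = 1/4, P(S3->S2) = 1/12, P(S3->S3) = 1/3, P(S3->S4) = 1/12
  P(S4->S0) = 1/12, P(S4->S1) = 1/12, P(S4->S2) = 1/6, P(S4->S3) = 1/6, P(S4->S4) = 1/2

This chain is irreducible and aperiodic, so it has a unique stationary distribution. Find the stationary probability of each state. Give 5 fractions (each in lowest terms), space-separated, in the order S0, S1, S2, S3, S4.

The stationary distribution satisfies pi = pi * P, i.e.:
  pi_S0 = 1/12*pi_S0 + 1/6*pi_S1 + 1/2*pi_S2 + 1/4*pi_S3 + 1/12*pi_S4
  pi_S1 = 1/12*pi_S0 + 1/3*pi_S1 + 1/12*pi_S2 + 1/4*pi_S3 + 1/12*pi_S4
  pi_S2 = 1/12*pi_S0 + 1/4*pi_S1 + 1/12*pi_S2 + 1/12*pi_S3 + 1/6*pi_S4
  pi_S3 = 1/2*pi_S0 + 1/12*pi_S1 + 1/12*pi_S2 + 1/3*pi_S3 + 1/6*pi_S4
  pi_S4 = 1/4*pi_S0 + 1/6*pi_S1 + 1/4*pi_S2 + 1/12*pi_S3 + 1/2*pi_S4
with normalization: pi_S0 + pi_S1 + pi_S2 + pi_S3 + pi_S4 = 1.

Using the first 4 balance equations plus normalization, the linear system A*pi = b is:
  [-11/12, 1/6, 1/2, 1/4, 1/12] . pi = 0
  [1/12, -2/3, 1/12, 1/4, 1/12] . pi = 0
  [1/12, 1/4, -11/12, 1/12, 1/6] . pi = 0
  [1/2, 1/12, 1/12, -2/3, 1/6] . pi = 0
  [1, 1, 1, 1, 1] . pi = 1

Solving yields:
  pi_S0 = 2675/13808
  pi_S1 = 1147/6904
  pi_S2 = 229/1726
  pi_S3 = 3419/13808
  pi_S4 = 897/3452

Verification (pi * P):
  2675/13808*1/12 + 1147/6904*1/6 + 229/1726*1/2 + 3419/13808*1/4 + 897/3452*1/12 = 2675/13808 = pi_S0  (ok)
  2675/13808*1/12 + 1147/6904*1/3 + 229/1726*1/12 + 3419/13808*1/4 + 897/3452*1/12 = 1147/6904 = pi_S1  (ok)
  2675/13808*1/12 + 1147/6904*1/4 + 229/1726*1/12 + 3419/13808*1/12 + 897/3452*1/6 = 229/1726 = pi_S2  (ok)
  2675/13808*1/2 + 1147/6904*1/12 + 229/1726*1/12 + 3419/13808*1/3 + 897/3452*1/6 = 3419/13808 = pi_S3  (ok)
  2675/13808*1/4 + 1147/6904*1/6 + 229/1726*1/4 + 3419/13808*1/12 + 897/3452*1/2 = 897/3452 = pi_S4  (ok)

Answer: 2675/13808 1147/6904 229/1726 3419/13808 897/3452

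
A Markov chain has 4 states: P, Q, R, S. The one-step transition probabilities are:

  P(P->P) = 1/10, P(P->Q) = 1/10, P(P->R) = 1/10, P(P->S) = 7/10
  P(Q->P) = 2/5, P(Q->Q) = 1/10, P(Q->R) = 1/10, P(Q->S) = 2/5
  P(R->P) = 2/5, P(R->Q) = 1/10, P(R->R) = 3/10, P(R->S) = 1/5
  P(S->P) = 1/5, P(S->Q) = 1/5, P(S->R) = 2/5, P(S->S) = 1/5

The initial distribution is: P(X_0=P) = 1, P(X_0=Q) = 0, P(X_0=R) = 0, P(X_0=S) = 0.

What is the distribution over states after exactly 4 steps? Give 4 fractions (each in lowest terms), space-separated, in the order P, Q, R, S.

Answer: 2471/10000 1349/10000 2541/10000 3639/10000

Derivation:
Propagating the distribution step by step (d_{t+1} = d_t * P):
d_0 = (P=1, Q=0, R=0, S=0)
  d_1[P] = 1*1/10 + 0*2/5 + 0*2/5 + 0*1/5 = 1/10
  d_1[Q] = 1*1/10 + 0*1/10 + 0*1/10 + 0*1/5 = 1/10
  d_1[R] = 1*1/10 + 0*1/10 + 0*3/10 + 0*2/5 = 1/10
  d_1[S] = 1*7/10 + 0*2/5 + 0*1/5 + 0*1/5 = 7/10
d_1 = (P=1/10, Q=1/10, R=1/10, S=7/10)
  d_2[P] = 1/10*1/10 + 1/10*2/5 + 1/10*2/5 + 7/10*1/5 = 23/100
  d_2[Q] = 1/10*1/10 + 1/10*1/10 + 1/10*1/10 + 7/10*1/5 = 17/100
  d_2[R] = 1/10*1/10 + 1/10*1/10 + 1/10*3/10 + 7/10*2/5 = 33/100
  d_2[S] = 1/10*7/10 + 1/10*2/5 + 1/10*1/5 + 7/10*1/5 = 27/100
d_2 = (P=23/100, Q=17/100, R=33/100, S=27/100)
  d_3[P] = 23/100*1/10 + 17/100*2/5 + 33/100*2/5 + 27/100*1/5 = 277/1000
  d_3[Q] = 23/100*1/10 + 17/100*1/10 + 33/100*1/10 + 27/100*1/5 = 127/1000
  d_3[R] = 23/100*1/10 + 17/100*1/10 + 33/100*3/10 + 27/100*2/5 = 247/1000
  d_3[S] = 23/100*7/10 + 17/100*2/5 + 33/100*1/5 + 27/100*1/5 = 349/1000
d_3 = (P=277/1000, Q=127/1000, R=247/1000, S=349/1000)
  d_4[P] = 277/1000*1/10 + 127/1000*2/5 + 247/1000*2/5 + 349/1000*1/5 = 2471/10000
  d_4[Q] = 277/1000*1/10 + 127/1000*1/10 + 247/1000*1/10 + 349/1000*1/5 = 1349/10000
  d_4[R] = 277/1000*1/10 + 127/1000*1/10 + 247/1000*3/10 + 349/1000*2/5 = 2541/10000
  d_4[S] = 277/1000*7/10 + 127/1000*2/5 + 247/1000*1/5 + 349/1000*1/5 = 3639/10000
d_4 = (P=2471/10000, Q=1349/10000, R=2541/10000, S=3639/10000)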